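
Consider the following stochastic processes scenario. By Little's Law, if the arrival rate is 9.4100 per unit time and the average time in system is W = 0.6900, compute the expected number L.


Little's Law: L = lambda * W
= 9.4100 * 0.6900
= 6.4929

6.4929


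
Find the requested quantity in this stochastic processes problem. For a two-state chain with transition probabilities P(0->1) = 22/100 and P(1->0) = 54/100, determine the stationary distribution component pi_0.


Stationary distribution: pi_0 = p10/(p01+p10), pi_1 = p01/(p01+p10)
p01 = 0.2200, p10 = 0.5400
pi_0 = 0.7105

0.7105


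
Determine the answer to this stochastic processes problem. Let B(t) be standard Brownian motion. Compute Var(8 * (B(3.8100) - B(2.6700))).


Var(alpha*(B(t)-B(s))) = alpha^2 * (t-s)
= 8^2 * (3.8100 - 2.6700)
= 64 * 1.1400
= 72.9600

72.9600


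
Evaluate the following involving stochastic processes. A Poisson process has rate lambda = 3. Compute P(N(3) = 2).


P(N(t)=k) = (lambda*t)^k * exp(-lambda*t) / k!
lambda*t = 9
= 9^2 * exp(-9) / 2!
= 81 * 1.2341e-04 / 2
= 0.0050

0.0050


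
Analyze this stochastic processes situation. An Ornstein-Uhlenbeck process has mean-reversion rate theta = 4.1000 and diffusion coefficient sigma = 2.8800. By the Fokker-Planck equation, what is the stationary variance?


Stationary variance = sigma^2 / (2*theta)
= 2.8800^2 / (2*4.1000)
= 8.2944 / 8.2000
= 1.0115

1.0115


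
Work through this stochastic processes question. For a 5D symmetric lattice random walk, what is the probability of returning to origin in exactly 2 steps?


P(return in 2 steps) = P(reverse first step) = 1/(2d)
= 1/10
= 0.1000

0.1000


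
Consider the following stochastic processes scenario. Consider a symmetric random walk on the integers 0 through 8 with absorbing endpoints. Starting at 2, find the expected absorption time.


For symmetric RW on 0,...,N with absorbing barriers, E(i) = i*(N-i)
E(2) = 2 * 6 = 12

12


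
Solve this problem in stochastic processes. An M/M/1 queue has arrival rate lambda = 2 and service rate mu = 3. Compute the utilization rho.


rho = lambda/mu
= 2/3
= 0.6667

0.6667


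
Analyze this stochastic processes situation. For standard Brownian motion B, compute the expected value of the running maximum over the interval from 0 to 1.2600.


E(max B(s)) = sqrt(2t/pi)
= sqrt(2*1.2600/pi)
= sqrt(0.8021)
= 0.8956

0.8956


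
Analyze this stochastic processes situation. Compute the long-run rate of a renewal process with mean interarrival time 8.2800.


Long-run renewal rate = 1/E(X)
= 1/8.2800
= 0.1208

0.1208


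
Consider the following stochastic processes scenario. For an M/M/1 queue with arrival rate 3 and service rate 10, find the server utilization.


rho = lambda/mu
= 3/10
= 0.3000

0.3000


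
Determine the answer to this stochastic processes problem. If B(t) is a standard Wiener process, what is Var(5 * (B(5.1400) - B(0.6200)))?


Var(alpha*(B(t)-B(s))) = alpha^2 * (t-s)
= 5^2 * (5.1400 - 0.6200)
= 25 * 4.5200
= 113.0000

113.0000


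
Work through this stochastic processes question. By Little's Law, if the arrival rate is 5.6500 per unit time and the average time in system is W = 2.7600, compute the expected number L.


Little's Law: L = lambda * W
= 5.6500 * 2.7600
= 15.5940

15.5940


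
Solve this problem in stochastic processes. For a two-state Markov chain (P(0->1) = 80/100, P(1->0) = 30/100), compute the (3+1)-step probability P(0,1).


P^4 = P^3 * P^1
Computing via matrix multiplication of the transition matrix.
Entry (0,1) of P^4 = 0.7272

0.7272


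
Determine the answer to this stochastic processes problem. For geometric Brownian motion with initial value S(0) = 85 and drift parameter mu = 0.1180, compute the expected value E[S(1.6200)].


E[S(t)] = S(0) * exp(mu * t)
= 85 * exp(0.1180 * 1.6200)
= 85 * 1.2107
= 102.9055

102.9055


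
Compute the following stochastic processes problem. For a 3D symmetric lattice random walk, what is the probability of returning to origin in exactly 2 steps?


P(return in 2 steps) = P(reverse first step) = 1/(2d)
= 1/6
= 0.1667

0.1667


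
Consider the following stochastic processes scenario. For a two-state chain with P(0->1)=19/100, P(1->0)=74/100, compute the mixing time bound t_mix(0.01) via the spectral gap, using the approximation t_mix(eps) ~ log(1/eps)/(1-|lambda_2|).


lambda_2 = |1 - p01 - p10| = |1 - 0.1900 - 0.7400| = 0.0700
t_mix ~ log(1/eps)/(1 - |lambda_2|)
= log(100)/(1 - 0.0700) = 4.6052/0.9300
= 4.9518

4.9518


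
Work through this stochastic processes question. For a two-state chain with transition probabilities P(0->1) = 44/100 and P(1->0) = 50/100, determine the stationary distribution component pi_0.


Stationary distribution: pi_0 = p10/(p01+p10), pi_1 = p01/(p01+p10)
p01 = 0.4400, p10 = 0.5000
pi_0 = 0.5319

0.5319


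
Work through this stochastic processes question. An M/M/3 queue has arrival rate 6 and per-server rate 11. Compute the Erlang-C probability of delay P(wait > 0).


a = lambda/mu = 0.5455
rho = a/c = 0.1818
Erlang-C formula applied:
C(c,a) = 0.0191

0.0191


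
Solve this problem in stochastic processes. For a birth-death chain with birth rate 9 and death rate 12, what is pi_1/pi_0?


For birth-death process, pi_n/pi_0 = (lambda/mu)^n
= (9/12)^1
= 0.7500

0.7500


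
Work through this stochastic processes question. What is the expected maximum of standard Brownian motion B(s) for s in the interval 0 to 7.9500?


E(max B(s)) = sqrt(2t/pi)
= sqrt(2*7.9500/pi)
= sqrt(5.0611)
= 2.2497

2.2497


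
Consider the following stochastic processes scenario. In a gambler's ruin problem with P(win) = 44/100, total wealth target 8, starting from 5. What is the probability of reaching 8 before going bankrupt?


Gambler's ruin formula:
r = q/p = 0.5600/0.4400 = 1.2727
P(win) = (1 - r^i)/(1 - r^N)
= (1 - 1.2727^5)/(1 - 1.2727^8)
= 0.3976

0.3976


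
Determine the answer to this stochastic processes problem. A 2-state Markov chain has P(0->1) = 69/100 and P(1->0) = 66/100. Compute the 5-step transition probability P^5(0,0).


Computing P^5 by matrix multiplication.
P = [[0.3100, 0.6900], [0.6600, 0.3400]]
After raising P to the power 5:
P^5(0,0) = 0.4862

0.4862


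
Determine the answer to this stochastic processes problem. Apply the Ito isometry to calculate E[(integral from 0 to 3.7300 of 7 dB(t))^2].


By Ito isometry: E[(int f dB)^2] = int f^2 dt
= 7^2 * 3.7300
= 49 * 3.7300 = 182.7700

182.7700


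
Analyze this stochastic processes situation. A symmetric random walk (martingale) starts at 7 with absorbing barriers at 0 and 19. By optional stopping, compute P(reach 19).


By optional stopping theorem: E(M at tau) = M(0) = 7
P(hit 19)*19 + P(hit 0)*0 = 7
P(hit 19) = (7 - 0)/(19 - 0) = 7/19 = 0.3684

0.3684


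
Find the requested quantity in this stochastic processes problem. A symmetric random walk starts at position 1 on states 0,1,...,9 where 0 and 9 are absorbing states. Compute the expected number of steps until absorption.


For symmetric RW on 0,...,N with absorbing barriers, E(i) = i*(N-i)
E(1) = 1 * 8 = 8

8


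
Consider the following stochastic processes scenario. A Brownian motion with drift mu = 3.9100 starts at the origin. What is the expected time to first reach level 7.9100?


Expected first passage time = a/mu
= 7.9100/3.9100
= 2.0230

2.0230


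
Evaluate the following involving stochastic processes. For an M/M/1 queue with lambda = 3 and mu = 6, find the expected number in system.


rho = 3/6 = 0.5000
L = rho/(1-rho)
= 0.5000/0.5000
= 1.0000

1.0000


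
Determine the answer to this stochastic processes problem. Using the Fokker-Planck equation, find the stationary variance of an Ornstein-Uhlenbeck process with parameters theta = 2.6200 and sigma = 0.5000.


Stationary variance = sigma^2 / (2*theta)
= 0.5000^2 / (2*2.6200)
= 0.2500 / 5.2400
= 0.0477

0.0477


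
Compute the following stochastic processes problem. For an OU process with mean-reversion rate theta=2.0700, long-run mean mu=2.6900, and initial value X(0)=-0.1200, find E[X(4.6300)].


E[X(t)] = mu + (X(0) - mu)*exp(-theta*t)
= 2.6900 + (-0.1200 - 2.6900)*exp(-2.0700*4.6300)
= 2.6900 + -2.8100 * 6.8814e-05
= 2.6898

2.6898


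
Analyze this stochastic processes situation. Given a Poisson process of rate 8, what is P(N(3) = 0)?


P(N(t)=k) = (lambda*t)^k * exp(-lambda*t) / k!
lambda*t = 24
= 24^0 * exp(-24) / 0!
= 1 * 3.7751e-11 / 1
= 3.7751e-11

3.7751e-11


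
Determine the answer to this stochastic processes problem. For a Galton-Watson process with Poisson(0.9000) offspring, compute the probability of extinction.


Since mu = 0.9000 <= 1, extinction probability = 1.

1.0000


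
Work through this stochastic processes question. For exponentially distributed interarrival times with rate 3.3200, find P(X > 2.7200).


P(X > t) = exp(-lambda * t)
= exp(-3.3200 * 2.7200)
= exp(-9.0304) = 1.1971e-04

1.1971e-04


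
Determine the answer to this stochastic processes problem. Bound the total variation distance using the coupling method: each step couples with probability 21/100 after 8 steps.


TV distance bound <= (1-delta)^n
= (1 - 0.2100)^8
= 0.7900^8
= 0.1517

0.1517


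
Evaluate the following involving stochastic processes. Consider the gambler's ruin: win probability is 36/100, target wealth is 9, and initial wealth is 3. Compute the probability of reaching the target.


Gambler's ruin formula:
r = q/p = 0.6400/0.3600 = 1.7778
P(win) = (1 - r^i)/(1 - r^N)
= (1 - 1.7778^3)/(1 - 1.7778^9)
= 0.0262

0.0262


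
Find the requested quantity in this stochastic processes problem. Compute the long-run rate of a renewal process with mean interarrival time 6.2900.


Long-run renewal rate = 1/E(X)
= 1/6.2900
= 0.1590

0.1590


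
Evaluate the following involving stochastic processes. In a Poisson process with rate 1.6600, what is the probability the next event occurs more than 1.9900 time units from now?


P(X > t) = exp(-lambda * t)
= exp(-1.6600 * 1.9900)
= exp(-3.3034) = 0.0368

0.0368


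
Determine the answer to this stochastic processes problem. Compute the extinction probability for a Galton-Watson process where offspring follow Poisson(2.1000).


Since mu = 2.1000 > 1, extinction prob q < 1.
Solve s = exp(mu*(s-1)) iteratively.
q = 0.1779

0.1779


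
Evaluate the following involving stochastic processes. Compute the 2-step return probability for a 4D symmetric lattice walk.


P(return in 2 steps) = P(reverse first step) = 1/(2d)
= 1/8
= 0.1250

0.1250


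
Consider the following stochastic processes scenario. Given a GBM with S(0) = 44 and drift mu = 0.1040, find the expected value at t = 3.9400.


E[S(t)] = S(0) * exp(mu * t)
= 44 * exp(0.1040 * 3.9400)
= 44 * 1.5065
= 66.2841

66.2841


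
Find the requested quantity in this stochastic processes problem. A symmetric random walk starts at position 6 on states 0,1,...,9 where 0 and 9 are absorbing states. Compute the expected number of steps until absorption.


For symmetric RW on 0,...,N with absorbing barriers, E(i) = i*(N-i)
E(6) = 6 * 3 = 18

18


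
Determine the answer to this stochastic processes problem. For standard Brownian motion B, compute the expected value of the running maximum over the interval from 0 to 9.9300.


E(max B(s)) = sqrt(2t/pi)
= sqrt(2*9.9300/pi)
= sqrt(6.3216)
= 2.5143

2.5143


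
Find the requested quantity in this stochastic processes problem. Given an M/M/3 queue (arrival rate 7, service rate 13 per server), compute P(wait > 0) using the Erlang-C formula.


a = lambda/mu = 0.5385
rho = a/c = 0.1795
Erlang-C formula applied:
C(c,a) = 0.0185

0.0185


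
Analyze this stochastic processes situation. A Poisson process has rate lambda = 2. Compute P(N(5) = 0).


P(N(t)=k) = (lambda*t)^k * exp(-lambda*t) / k!
lambda*t = 10
= 10^0 * exp(-10) / 0!
= 1 * 4.5400e-05 / 1
= 4.5400e-05

4.5400e-05


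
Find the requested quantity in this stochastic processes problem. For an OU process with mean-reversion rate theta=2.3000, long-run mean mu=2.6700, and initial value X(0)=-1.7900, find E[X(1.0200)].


E[X(t)] = mu + (X(0) - mu)*exp(-theta*t)
= 2.6700 + (-1.7900 - 2.6700)*exp(-2.3000*1.0200)
= 2.6700 + -4.4600 * 0.0958
= 2.2429

2.2429


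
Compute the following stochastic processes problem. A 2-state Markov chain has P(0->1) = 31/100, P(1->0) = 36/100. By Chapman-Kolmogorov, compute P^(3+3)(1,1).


P^6 = P^3 * P^3
Computing via matrix multiplication of the transition matrix.
Entry (1,1) of P^6 = 0.4634

0.4634


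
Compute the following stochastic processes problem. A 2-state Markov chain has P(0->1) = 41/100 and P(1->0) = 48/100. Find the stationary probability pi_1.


Stationary distribution: pi_0 = p10/(p01+p10), pi_1 = p01/(p01+p10)
p01 = 0.4100, p10 = 0.4800
pi_1 = 0.4607

0.4607


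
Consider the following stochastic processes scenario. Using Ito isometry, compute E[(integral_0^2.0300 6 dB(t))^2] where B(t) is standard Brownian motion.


By Ito isometry: E[(int f dB)^2] = int f^2 dt
= 6^2 * 2.0300
= 36 * 2.0300 = 73.0800

73.0800


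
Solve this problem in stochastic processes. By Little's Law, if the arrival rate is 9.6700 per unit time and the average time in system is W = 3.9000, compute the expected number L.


Little's Law: L = lambda * W
= 9.6700 * 3.9000
= 37.7130

37.7130


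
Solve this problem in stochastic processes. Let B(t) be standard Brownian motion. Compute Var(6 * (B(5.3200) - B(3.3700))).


Var(alpha*(B(t)-B(s))) = alpha^2 * (t-s)
= 6^2 * (5.3200 - 3.3700)
= 36 * 1.9500
= 70.2000

70.2000


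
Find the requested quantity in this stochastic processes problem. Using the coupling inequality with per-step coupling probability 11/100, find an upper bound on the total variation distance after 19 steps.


TV distance bound <= (1-delta)^n
= (1 - 0.1100)^19
= 0.8900^19
= 0.1092

0.1092


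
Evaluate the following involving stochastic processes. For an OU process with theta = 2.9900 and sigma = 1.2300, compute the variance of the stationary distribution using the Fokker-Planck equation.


Stationary variance = sigma^2 / (2*theta)
= 1.2300^2 / (2*2.9900)
= 1.5129 / 5.9800
= 0.2530

0.2530


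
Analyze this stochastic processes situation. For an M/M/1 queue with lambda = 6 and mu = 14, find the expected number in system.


rho = 6/14 = 0.4286
L = rho/(1-rho)
= 0.4286/0.5714
= 0.7500

0.7500


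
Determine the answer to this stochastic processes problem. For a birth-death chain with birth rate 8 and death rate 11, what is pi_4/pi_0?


For birth-death process, pi_n/pi_0 = (lambda/mu)^n
= (8/11)^4
= 0.2798

0.2798


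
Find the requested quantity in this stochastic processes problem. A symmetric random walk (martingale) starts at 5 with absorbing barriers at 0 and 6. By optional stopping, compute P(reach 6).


By optional stopping theorem: E(M at tau) = M(0) = 5
P(hit 6)*6 + P(hit 0)*0 = 5
P(hit 6) = (5 - 0)/(6 - 0) = 5/6 = 0.8333

0.8333


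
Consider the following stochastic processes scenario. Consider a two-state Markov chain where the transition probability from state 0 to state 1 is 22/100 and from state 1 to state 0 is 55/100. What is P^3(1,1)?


Computing P^3 by matrix multiplication.
P = [[0.7800, 0.2200], [0.5500, 0.4500]]
After raising P to the power 3:
P^3(1,1) = 0.2944

0.2944


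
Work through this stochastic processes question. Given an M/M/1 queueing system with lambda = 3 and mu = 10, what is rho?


rho = lambda/mu
= 3/10
= 0.3000

0.3000


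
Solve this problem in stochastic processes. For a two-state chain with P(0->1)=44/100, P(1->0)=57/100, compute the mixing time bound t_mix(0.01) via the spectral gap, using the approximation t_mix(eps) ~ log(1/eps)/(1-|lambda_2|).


lambda_2 = |1 - p01 - p10| = |1 - 0.4400 - 0.5700| = 0.0100
t_mix ~ log(1/eps)/(1 - |lambda_2|)
= log(100)/(1 - 0.0100) = 4.6052/0.9900
= 4.6517

4.6517


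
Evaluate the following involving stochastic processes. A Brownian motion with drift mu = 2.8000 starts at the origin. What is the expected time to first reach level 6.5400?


Expected first passage time = a/mu
= 6.5400/2.8000
= 2.3357

2.3357


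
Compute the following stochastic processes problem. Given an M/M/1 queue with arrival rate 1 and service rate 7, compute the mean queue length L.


rho = 1/7 = 0.1429
L = rho/(1-rho)
= 0.1429/0.8571
= 0.1667

0.1667


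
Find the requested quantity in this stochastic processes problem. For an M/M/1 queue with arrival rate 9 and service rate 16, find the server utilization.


rho = lambda/mu
= 9/16
= 0.5625

0.5625


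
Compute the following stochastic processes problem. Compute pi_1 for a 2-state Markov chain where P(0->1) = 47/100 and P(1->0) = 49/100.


Stationary distribution: pi_0 = p10/(p01+p10), pi_1 = p01/(p01+p10)
p01 = 0.4700, p10 = 0.4900
pi_1 = 0.4896

0.4896


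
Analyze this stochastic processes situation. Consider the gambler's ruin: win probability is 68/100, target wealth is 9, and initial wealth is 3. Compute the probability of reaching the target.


Gambler's ruin formula:
r = q/p = 0.3200/0.6800 = 0.4706
P(win) = (1 - r^i)/(1 - r^N)
= (1 - 0.4706^3)/(1 - 0.4706^9)
= 0.8968

0.8968


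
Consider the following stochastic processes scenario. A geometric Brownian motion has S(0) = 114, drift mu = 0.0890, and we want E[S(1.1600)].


E[S(t)] = S(0) * exp(mu * t)
= 114 * exp(0.0890 * 1.1600)
= 114 * 1.1088
= 126.3984

126.3984


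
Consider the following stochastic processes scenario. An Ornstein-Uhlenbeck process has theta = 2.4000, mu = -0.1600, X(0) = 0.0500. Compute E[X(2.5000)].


E[X(t)] = mu + (X(0) - mu)*exp(-theta*t)
= -0.1600 + (0.0500 - -0.1600)*exp(-2.4000*2.5000)
= -0.1600 + 0.2100 * 0.0025
= -0.1595

-0.1595


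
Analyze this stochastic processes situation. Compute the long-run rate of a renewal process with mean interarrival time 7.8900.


Long-run renewal rate = 1/E(X)
= 1/7.8900
= 0.1267

0.1267


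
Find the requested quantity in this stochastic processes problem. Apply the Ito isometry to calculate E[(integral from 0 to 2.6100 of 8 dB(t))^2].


By Ito isometry: E[(int f dB)^2] = int f^2 dt
= 8^2 * 2.6100
= 64 * 2.6100 = 167.0400

167.0400


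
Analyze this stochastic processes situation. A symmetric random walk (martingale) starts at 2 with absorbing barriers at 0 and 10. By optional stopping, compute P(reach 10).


By optional stopping theorem: E(M at tau) = M(0) = 2
P(hit 10)*10 + P(hit 0)*0 = 2
P(hit 10) = (2 - 0)/(10 - 0) = 1/5 = 0.2000

0.2000


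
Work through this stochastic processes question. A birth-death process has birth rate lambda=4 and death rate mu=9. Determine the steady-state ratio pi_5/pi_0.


For birth-death process, pi_n/pi_0 = (lambda/mu)^n
= (4/9)^5
= 0.0173

0.0173


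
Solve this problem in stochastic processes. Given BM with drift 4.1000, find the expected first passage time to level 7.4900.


Expected first passage time = a/mu
= 7.4900/4.1000
= 1.8268

1.8268


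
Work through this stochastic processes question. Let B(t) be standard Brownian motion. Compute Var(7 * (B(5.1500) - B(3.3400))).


Var(alpha*(B(t)-B(s))) = alpha^2 * (t-s)
= 7^2 * (5.1500 - 3.3400)
= 49 * 1.8100
= 88.6900

88.6900


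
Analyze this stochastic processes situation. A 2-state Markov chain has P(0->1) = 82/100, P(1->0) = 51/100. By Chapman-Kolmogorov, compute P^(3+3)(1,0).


P^6 = P^3 * P^3
Computing via matrix multiplication of the transition matrix.
Entry (1,0) of P^6 = 0.3830

0.3830


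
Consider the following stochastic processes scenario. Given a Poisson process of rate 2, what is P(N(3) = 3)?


P(N(t)=k) = (lambda*t)^k * exp(-lambda*t) / k!
lambda*t = 6
= 6^3 * exp(-6) / 3!
= 216 * 0.0025 / 6
= 0.0892

0.0892


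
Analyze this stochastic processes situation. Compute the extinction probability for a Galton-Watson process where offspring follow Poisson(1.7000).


Since mu = 1.7000 > 1, extinction prob q < 1.
Solve s = exp(mu*(s-1)) iteratively.
q = 0.3088

0.3088


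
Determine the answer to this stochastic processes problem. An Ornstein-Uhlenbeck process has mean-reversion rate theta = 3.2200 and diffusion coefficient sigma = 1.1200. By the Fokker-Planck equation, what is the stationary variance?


Stationary variance = sigma^2 / (2*theta)
= 1.1200^2 / (2*3.2200)
= 1.2544 / 6.4400
= 0.1948

0.1948


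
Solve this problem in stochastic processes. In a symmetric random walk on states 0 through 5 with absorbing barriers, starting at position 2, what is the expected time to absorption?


For symmetric RW on 0,...,N with absorbing barriers, E(i) = i*(N-i)
E(2) = 2 * 3 = 6

6


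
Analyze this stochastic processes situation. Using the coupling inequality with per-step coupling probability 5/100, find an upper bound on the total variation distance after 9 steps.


TV distance bound <= (1-delta)^n
= (1 - 0.0500)^9
= 0.9500^9
= 0.6302

0.6302


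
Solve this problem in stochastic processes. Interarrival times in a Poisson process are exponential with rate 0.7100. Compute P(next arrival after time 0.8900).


P(X > t) = exp(-lambda * t)
= exp(-0.7100 * 0.8900)
= exp(-0.6319) = 0.5316

0.5316


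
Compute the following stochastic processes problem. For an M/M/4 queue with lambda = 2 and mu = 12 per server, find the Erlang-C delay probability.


a = lambda/mu = 0.1667
rho = a/c = 0.0417
Erlang-C formula applied:
C(c,a) = 2.8398e-05

2.8398e-05


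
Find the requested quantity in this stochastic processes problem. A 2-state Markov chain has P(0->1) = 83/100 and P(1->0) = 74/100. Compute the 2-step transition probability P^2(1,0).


Computing P^2 by matrix multiplication.
P = [[0.1700, 0.8300], [0.7400, 0.2600]]
After raising P to the power 2:
P^2(1,0) = 0.3182

0.3182


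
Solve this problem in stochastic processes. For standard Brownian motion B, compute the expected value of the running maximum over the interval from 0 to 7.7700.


E(max B(s)) = sqrt(2t/pi)
= sqrt(2*7.7700/pi)
= sqrt(4.9465)
= 2.2241

2.2241


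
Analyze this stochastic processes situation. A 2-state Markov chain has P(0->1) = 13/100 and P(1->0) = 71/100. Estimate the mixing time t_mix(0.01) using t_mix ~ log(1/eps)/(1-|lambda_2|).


lambda_2 = |1 - p01 - p10| = |1 - 0.1300 - 0.7100| = 0.1600
t_mix ~ log(1/eps)/(1 - |lambda_2|)
= log(100)/(1 - 0.1600) = 4.6052/0.8400
= 5.4823

5.4823


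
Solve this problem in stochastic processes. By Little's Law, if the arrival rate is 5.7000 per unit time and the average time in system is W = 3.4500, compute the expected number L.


Little's Law: L = lambda * W
= 5.7000 * 3.4500
= 19.6650

19.6650


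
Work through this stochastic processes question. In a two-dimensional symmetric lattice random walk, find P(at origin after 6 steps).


P = C(6,3)^2 / 4^6
= 20^2 / 4096
= 400 / 4096
= 0.0977

0.0977


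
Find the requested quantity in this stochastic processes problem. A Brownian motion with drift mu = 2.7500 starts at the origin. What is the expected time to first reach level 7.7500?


Expected first passage time = a/mu
= 7.7500/2.7500
= 2.8182

2.8182


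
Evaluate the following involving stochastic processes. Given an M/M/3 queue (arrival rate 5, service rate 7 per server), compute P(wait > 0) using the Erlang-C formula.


a = lambda/mu = 0.7143
rho = a/c = 0.2381
Erlang-C formula applied:
C(c,a) = 0.0389

0.0389


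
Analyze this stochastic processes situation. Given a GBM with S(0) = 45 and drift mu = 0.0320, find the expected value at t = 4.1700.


E[S(t)] = S(0) * exp(mu * t)
= 45 * exp(0.0320 * 4.1700)
= 45 * 1.1428
= 51.4239

51.4239


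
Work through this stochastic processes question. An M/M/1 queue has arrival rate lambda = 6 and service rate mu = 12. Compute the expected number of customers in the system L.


rho = 6/12 = 0.5000
L = rho/(1-rho)
= 0.5000/0.5000
= 1.0000

1.0000


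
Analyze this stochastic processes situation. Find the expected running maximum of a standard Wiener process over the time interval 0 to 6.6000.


E(max B(s)) = sqrt(2t/pi)
= sqrt(2*6.6000/pi)
= sqrt(4.2017)
= 2.0498

2.0498


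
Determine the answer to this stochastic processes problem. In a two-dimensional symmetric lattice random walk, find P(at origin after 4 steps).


P = C(4,2)^2 / 4^4
= 6^2 / 256
= 36 / 256
= 0.1406

0.1406


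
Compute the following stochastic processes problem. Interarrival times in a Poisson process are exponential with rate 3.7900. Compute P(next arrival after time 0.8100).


P(X > t) = exp(-lambda * t)
= exp(-3.7900 * 0.8100)
= exp(-3.0699) = 0.0464

0.0464


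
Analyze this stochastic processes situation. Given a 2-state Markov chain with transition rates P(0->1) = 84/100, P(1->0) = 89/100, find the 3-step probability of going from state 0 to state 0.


Computing P^3 by matrix multiplication.
P = [[0.1600, 0.8400], [0.8900, 0.1100]]
After raising P to the power 3:
P^3(0,0) = 0.3256

0.3256


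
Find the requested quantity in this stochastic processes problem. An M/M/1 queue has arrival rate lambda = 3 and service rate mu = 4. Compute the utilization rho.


rho = lambda/mu
= 3/4
= 0.7500

0.7500


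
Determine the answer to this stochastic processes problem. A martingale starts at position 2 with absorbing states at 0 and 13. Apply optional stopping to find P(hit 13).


By optional stopping theorem: E(M at tau) = M(0) = 2
P(hit 13)*13 + P(hit 0)*0 = 2
P(hit 13) = (2 - 0)/(13 - 0) = 2/13 = 0.1538

0.1538


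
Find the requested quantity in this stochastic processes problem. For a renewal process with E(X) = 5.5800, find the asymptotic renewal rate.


Long-run renewal rate = 1/E(X)
= 1/5.5800
= 0.1792

0.1792


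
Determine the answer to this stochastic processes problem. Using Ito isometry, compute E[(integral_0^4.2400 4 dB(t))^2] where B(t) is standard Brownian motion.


By Ito isometry: E[(int f dB)^2] = int f^2 dt
= 4^2 * 4.2400
= 16 * 4.2400 = 67.8400

67.8400


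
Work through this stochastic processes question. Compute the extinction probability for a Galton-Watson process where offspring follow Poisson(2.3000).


Since mu = 2.3000 > 1, extinction prob q < 1.
Solve s = exp(mu*(s-1)) iteratively.
q = 0.1376

0.1376


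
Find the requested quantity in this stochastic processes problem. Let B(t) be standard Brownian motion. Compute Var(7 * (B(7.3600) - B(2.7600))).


Var(alpha*(B(t)-B(s))) = alpha^2 * (t-s)
= 7^2 * (7.3600 - 2.7600)
= 49 * 4.6000
= 225.4000

225.4000


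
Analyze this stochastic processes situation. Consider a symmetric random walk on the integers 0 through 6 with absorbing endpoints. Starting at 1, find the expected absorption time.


For symmetric RW on 0,...,N with absorbing barriers, E(i) = i*(N-i)
E(1) = 1 * 5 = 5

5


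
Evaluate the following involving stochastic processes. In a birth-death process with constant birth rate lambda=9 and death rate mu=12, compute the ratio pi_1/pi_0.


For birth-death process, pi_n/pi_0 = (lambda/mu)^n
= (9/12)^1
= 0.7500

0.7500


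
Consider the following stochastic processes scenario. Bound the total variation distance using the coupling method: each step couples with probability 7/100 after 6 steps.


TV distance bound <= (1-delta)^n
= (1 - 0.0700)^6
= 0.9300^6
= 0.6470

0.6470


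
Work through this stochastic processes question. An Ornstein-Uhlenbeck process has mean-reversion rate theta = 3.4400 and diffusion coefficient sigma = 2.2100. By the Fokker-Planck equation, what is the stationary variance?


Stationary variance = sigma^2 / (2*theta)
= 2.2100^2 / (2*3.4400)
= 4.8841 / 6.8800
= 0.7099

0.7099


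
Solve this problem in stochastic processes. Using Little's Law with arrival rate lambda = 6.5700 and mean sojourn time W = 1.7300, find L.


Little's Law: L = lambda * W
= 6.5700 * 1.7300
= 11.3661

11.3661


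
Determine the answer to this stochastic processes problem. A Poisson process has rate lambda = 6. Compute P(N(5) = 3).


P(N(t)=k) = (lambda*t)^k * exp(-lambda*t) / k!
lambda*t = 30
= 30^3 * exp(-30) / 3!
= 27000 * 9.3576e-14 / 6
= 4.2109e-10

4.2109e-10


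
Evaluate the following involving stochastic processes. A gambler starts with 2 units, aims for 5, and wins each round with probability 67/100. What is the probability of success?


Gambler's ruin formula:
r = q/p = 0.3300/0.6700 = 0.4925
P(win) = (1 - r^i)/(1 - r^N)
= (1 - 0.4925^2)/(1 - 0.4925^5)
= 0.7800

0.7800


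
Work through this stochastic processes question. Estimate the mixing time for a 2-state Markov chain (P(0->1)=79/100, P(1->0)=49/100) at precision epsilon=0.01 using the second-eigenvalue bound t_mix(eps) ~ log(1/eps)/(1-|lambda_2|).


lambda_2 = |1 - p01 - p10| = |1 - 0.7900 - 0.4900| = 0.2800
t_mix ~ log(1/eps)/(1 - |lambda_2|)
= log(100)/(1 - 0.2800) = 4.6052/0.7200
= 6.3961

6.3961


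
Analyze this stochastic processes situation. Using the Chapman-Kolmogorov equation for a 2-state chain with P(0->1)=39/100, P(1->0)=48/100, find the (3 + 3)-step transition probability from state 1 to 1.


P^6 = P^3 * P^3
Computing via matrix multiplication of the transition matrix.
Entry (1,1) of P^6 = 0.4483

0.4483


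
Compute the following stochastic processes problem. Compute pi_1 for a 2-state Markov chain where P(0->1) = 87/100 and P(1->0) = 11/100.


Stationary distribution: pi_0 = p10/(p01+p10), pi_1 = p01/(p01+p10)
p01 = 0.8700, p10 = 0.1100
pi_1 = 0.8878

0.8878


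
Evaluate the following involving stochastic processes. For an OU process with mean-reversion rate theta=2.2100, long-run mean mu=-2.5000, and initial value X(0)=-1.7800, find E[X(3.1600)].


E[X(t)] = mu + (X(0) - mu)*exp(-theta*t)
= -2.5000 + (-1.7800 - -2.5000)*exp(-2.2100*3.1600)
= -2.5000 + 0.7200 * 9.2696e-04
= -2.4993

-2.4993


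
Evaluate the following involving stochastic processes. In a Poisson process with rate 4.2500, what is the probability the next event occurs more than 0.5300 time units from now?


P(X > t) = exp(-lambda * t)
= exp(-4.2500 * 0.5300)
= exp(-2.2525) = 0.1051

0.1051


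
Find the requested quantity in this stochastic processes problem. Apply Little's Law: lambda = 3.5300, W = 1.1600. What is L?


Little's Law: L = lambda * W
= 3.5300 * 1.1600
= 4.0948

4.0948


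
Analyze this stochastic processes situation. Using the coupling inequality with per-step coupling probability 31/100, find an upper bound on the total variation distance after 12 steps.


TV distance bound <= (1-delta)^n
= (1 - 0.3100)^12
= 0.6900^12
= 0.0116

0.0116


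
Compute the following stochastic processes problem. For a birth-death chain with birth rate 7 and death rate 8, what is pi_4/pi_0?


For birth-death process, pi_n/pi_0 = (lambda/mu)^n
= (7/8)^4
= 0.5862

0.5862


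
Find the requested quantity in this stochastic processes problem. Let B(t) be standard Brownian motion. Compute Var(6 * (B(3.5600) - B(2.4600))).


Var(alpha*(B(t)-B(s))) = alpha^2 * (t-s)
= 6^2 * (3.5600 - 2.4600)
= 36 * 1.1000
= 39.6000

39.6000


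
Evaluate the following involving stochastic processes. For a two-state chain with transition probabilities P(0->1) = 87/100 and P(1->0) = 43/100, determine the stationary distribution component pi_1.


Stationary distribution: pi_0 = p10/(p01+p10), pi_1 = p01/(p01+p10)
p01 = 0.8700, p10 = 0.4300
pi_1 = 0.6692

0.6692


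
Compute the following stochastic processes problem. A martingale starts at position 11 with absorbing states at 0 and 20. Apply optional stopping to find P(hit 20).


By optional stopping theorem: E(M at tau) = M(0) = 11
P(hit 20)*20 + P(hit 0)*0 = 11
P(hit 20) = (11 - 0)/(20 - 0) = 11/20 = 0.5500

0.5500


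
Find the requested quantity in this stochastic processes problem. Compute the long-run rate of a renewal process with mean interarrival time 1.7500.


Long-run renewal rate = 1/E(X)
= 1/1.7500
= 0.5714

0.5714


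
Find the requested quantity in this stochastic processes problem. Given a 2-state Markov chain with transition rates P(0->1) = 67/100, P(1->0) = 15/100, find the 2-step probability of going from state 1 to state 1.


Computing P^2 by matrix multiplication.
P = [[0.3300, 0.6700], [0.1500, 0.8500]]
After raising P to the power 2:
P^2(1,1) = 0.8230

0.8230


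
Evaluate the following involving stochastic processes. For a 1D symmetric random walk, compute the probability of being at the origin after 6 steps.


P(S(6) = 0) = C(6,3) / 4^3
= 20 / 64
= 0.3125

0.3125


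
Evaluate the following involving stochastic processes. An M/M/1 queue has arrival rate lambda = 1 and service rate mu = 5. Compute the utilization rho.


rho = lambda/mu
= 1/5
= 0.2000

0.2000


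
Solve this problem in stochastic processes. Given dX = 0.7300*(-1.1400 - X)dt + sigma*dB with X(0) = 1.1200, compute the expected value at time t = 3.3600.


E[X(t)] = mu + (X(0) - mu)*exp(-theta*t)
= -1.1400 + (1.1200 - -1.1400)*exp(-0.7300*3.3600)
= -1.1400 + 2.2600 * 0.0861
= -0.9455

-0.9455


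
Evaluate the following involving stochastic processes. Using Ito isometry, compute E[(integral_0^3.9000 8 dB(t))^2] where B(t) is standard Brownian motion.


By Ito isometry: E[(int f dB)^2] = int f^2 dt
= 8^2 * 3.9000
= 64 * 3.9000 = 249.6000

249.6000


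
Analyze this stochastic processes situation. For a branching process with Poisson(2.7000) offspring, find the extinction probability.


Since mu = 2.7000 > 1, extinction prob q < 1.
Solve s = exp(mu*(s-1)) iteratively.
q = 0.0844

0.0844


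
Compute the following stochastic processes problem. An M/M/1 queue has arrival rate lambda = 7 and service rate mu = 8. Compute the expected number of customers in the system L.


rho = 7/8 = 0.8750
L = rho/(1-rho)
= 0.8750/0.1250
= 7.0000

7.0000


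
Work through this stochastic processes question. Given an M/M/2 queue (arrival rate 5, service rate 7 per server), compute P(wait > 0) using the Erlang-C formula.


a = lambda/mu = 0.7143
rho = a/c = 0.3571
Erlang-C formula applied:
C(c,a) = 0.1880

0.1880


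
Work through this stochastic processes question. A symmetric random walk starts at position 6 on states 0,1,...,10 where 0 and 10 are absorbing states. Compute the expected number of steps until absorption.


For symmetric RW on 0,...,N with absorbing barriers, E(i) = i*(N-i)
E(6) = 6 * 4 = 24

24


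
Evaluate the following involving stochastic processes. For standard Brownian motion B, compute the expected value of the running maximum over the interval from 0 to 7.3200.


E(max B(s)) = sqrt(2t/pi)
= sqrt(2*7.3200/pi)
= sqrt(4.6601)
= 2.1587

2.1587


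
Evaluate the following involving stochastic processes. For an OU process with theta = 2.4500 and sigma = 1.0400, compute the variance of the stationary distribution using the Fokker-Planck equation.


Stationary variance = sigma^2 / (2*theta)
= 1.0400^2 / (2*2.4500)
= 1.0816 / 4.9000
= 0.2207

0.2207


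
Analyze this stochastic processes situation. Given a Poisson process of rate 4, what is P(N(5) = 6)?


P(N(t)=k) = (lambda*t)^k * exp(-lambda*t) / k!
lambda*t = 20
= 20^6 * exp(-20) / 6!
= 64000000 * 2.0612e-09 / 720
= 1.8321e-04

1.8321e-04


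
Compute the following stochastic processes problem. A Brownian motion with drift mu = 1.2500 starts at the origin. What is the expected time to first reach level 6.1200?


Expected first passage time = a/mu
= 6.1200/1.2500
= 4.8960

4.8960


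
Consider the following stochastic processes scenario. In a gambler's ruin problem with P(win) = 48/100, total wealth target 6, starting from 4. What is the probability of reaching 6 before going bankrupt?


Gambler's ruin formula:
r = q/p = 0.5200/0.4800 = 1.0833
P(win) = (1 - r^i)/(1 - r^N)
= (1 - 1.0833^4)/(1 - 1.0833^6)
= 0.6121

0.6121


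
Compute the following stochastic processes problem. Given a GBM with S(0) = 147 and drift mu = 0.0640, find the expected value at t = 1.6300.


E[S(t)] = S(0) * exp(mu * t)
= 147 * exp(0.0640 * 1.6300)
= 147 * 1.1100
= 163.1635

163.1635


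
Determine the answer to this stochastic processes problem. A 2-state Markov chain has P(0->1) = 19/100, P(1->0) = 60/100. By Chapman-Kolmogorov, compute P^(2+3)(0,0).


P^5 = P^2 * P^3
Computing via matrix multiplication of the transition matrix.
Entry (0,0) of P^5 = 0.7596

0.7596


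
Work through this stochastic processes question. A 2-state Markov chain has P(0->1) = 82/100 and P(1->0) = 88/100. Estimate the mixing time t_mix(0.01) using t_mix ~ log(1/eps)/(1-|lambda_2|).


lambda_2 = |1 - p01 - p10| = |1 - 0.8200 - 0.8800| = 0.7000
t_mix ~ log(1/eps)/(1 - |lambda_2|)
= log(100)/(1 - 0.7000) = 4.6052/0.3000
= 15.3506

15.3506


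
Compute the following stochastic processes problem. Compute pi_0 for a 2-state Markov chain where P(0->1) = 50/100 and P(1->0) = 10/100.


Stationary distribution: pi_0 = p10/(p01+p10), pi_1 = p01/(p01+p10)
p01 = 0.5000, p10 = 0.1000
pi_0 = 0.1667

0.1667


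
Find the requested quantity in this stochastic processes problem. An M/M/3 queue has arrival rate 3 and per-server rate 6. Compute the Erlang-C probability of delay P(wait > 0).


a = lambda/mu = 0.5000
rho = a/c = 0.1667
Erlang-C formula applied:
C(c,a) = 0.0152

0.0152


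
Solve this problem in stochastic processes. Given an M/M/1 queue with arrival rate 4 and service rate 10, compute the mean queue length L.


rho = 4/10 = 0.4000
L = rho/(1-rho)
= 0.4000/0.6000
= 0.6667

0.6667


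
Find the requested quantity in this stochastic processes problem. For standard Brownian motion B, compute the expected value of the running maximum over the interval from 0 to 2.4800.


E(max B(s)) = sqrt(2t/pi)
= sqrt(2*2.4800/pi)
= sqrt(1.5788)
= 1.2565

1.2565


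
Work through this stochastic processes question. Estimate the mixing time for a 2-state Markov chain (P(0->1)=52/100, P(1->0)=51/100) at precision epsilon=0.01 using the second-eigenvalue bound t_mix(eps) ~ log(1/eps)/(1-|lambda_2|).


lambda_2 = |1 - p01 - p10| = |1 - 0.5200 - 0.5100| = 0.0300
t_mix ~ log(1/eps)/(1 - |lambda_2|)
= log(100)/(1 - 0.0300) = 4.6052/0.9700
= 4.7476

4.7476


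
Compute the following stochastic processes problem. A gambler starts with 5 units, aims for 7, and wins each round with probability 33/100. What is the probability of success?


Gambler's ruin formula:
r = q/p = 0.6700/0.3300 = 2.0303
P(win) = (1 - r^i)/(1 - r^N)
= (1 - 2.0303^5)/(1 - 2.0303^7)
= 0.2372

0.2372


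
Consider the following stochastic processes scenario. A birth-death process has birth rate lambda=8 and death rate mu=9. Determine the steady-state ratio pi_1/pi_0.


For birth-death process, pi_n/pi_0 = (lambda/mu)^n
= (8/9)^1
= 0.8889

0.8889


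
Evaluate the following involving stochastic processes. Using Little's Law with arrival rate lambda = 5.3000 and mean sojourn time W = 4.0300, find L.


Little's Law: L = lambda * W
= 5.3000 * 4.0300
= 21.3590

21.3590


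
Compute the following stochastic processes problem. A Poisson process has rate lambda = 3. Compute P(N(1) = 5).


P(N(t)=k) = (lambda*t)^k * exp(-lambda*t) / k!
lambda*t = 3
= 3^5 * exp(-3) / 5!
= 243 * 0.0498 / 120
= 0.1008

0.1008


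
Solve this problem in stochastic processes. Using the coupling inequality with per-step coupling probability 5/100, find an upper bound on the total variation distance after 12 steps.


TV distance bound <= (1-delta)^n
= (1 - 0.0500)^12
= 0.9500^12
= 0.5404

0.5404


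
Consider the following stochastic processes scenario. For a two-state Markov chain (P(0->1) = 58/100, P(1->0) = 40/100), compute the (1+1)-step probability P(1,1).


P^2 = P^1 * P^1
Computing via matrix multiplication of the transition matrix.
Entry (1,1) of P^2 = 0.5920

0.5920


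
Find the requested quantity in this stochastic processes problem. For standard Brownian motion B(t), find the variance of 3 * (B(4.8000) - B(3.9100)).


Var(alpha*(B(t)-B(s))) = alpha^2 * (t-s)
= 3^2 * (4.8000 - 3.9100)
= 9 * 0.8900
= 8.0100

8.0100
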